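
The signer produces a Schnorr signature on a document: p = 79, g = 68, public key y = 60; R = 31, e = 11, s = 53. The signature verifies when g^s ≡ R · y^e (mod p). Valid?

no

g^s mod p:
68^2 = 4624 ≡ 42
68^4 ≡ 42^2 = 1764 ≡ 26
68^8 ≡ 26^2 = 676 ≡ 44
68^16 ≡ 44^2 = 1936 ≡ 40
68^32 ≡ 40^2 = 1600 ≡ 20
53 = 32 + 16 + 4 + 1, so 68^53 ≡ 20·40·26·68 ≡ 63 (mod 79)
R · y^e mod p:
60^2 = 3600 ≡ 45
60^4 ≡ 45^2 = 2025 ≡ 50
60^8 ≡ 50^2 = 2500 ≡ 51
11 = 8 + 2 + 1, so 60^11 ≡ 51·45·60 ≡ 3 (mod 79)
31·3 = 93 ≡ 14 (mod 79)
63 ≠ 14; the check fails.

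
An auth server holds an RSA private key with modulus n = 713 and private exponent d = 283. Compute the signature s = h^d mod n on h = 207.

h^283 mod 713 = 115

115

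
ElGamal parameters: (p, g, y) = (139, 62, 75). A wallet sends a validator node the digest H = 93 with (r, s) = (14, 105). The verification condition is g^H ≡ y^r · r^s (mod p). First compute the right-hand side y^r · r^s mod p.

75^2 = 5625 ≡ 65
75^4 ≡ 65^2 = 4225 ≡ 55
75^8 ≡ 55^2 = 3025 ≡ 106
14 = 8 + 4 + 2, so 75^14 ≡ 106·55·65 ≡ 36 (mod 139)
14^2 = 196 ≡ 57
14^4 ≡ 57^2 = 3249 ≡ 52
14^8 ≡ 52^2 = 2704 ≡ 63
14^16 ≡ 63^2 = 3969 ≡ 77
14^32 ≡ 77^2 = 5929 ≡ 91
14^64 ≡ 91^2 = 8281 ≡ 80
105 = 64 + 32 + 8 + 1, so 14^105 ≡ 80·91·63·14 ≡ 133 (mod 139)
y^r · r^s ≡ 36·133 = 4788 ≡ 62 (mod 139)

62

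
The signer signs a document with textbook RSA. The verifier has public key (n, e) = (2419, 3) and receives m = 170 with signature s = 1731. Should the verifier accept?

s^2 ≡ 1731^2 = 2996361 ≡ 1639
3 = 2 + 1, so s^3 ≡ 1639·1731 ≡ 2041 (mod 2419)
The recovered value 2041 does not match the digest 170.

reject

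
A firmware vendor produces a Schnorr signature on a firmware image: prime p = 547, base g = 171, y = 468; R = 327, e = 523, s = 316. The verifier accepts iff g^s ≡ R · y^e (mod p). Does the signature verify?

verifies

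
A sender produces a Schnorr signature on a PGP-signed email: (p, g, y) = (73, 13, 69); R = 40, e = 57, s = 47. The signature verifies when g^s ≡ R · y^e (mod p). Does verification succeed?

g^s mod p:
13^2 = 169 ≡ 23
13^4 ≡ 23^2 = 529 ≡ 18
13^8 ≡ 18^2 = 324 ≡ 32
13^16 ≡ 32^2 = 1024 ≡ 2
13^32 ≡ 2^2 = 4
47 = 32 + 8 + 4 + 2 + 1, so 13^47 ≡ 4·32·18·23·13 ≡ 68 (mod 73)
R · y^e mod p:
69^2 = 4761 ≡ 16
69^4 ≡ 16^2 = 256 ≡ 37
69^8 ≡ 37^2 = 1369 ≡ 55
69^16 ≡ 55^2 = 3025 ≡ 32
69^32 ≡ 32^2 = 1024 ≡ 2
57 = 32 + 16 + 8 + 1, so 69^57 ≡ 2·32·55·69 ≡ 9 (mod 73)
40·9 = 360 ≡ 68 (mod 73)
68 ≡ 68 (mod 73); signature holds.

passes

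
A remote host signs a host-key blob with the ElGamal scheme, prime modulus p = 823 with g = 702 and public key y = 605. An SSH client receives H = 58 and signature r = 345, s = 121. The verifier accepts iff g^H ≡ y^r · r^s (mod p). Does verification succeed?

Left side g^H mod p:
702^2 = 492804 ≡ 650
702^4 ≡ 650^2 = 422500 ≡ 301
702^8 ≡ 301^2 = 90601 ≡ 71
702^16 ≡ 71^2 = 5041 ≡ 103
702^32 ≡ 103^2 = 10609 ≡ 733
58 = 32 + 16 + 8 + 2, so 702^58 ≡ 733·103·71·650 ≡ 537 (mod 823)
Right side y^r · r^s mod p:
605^2 = 366025 ≡ 613
605^4 ≡ 613^2 = 375769 ≡ 481
605^8 ≡ 481^2 = 231361 ≡ 98
605^16 ≡ 98^2 = 9604 ≡ 551
605^32 ≡ 551^2 = 303601 ≡ 737
605^64 ≡ 737^2 = 543169 ≡ 812
605^128 ≡ 812^2 = 659344 ≡ 121
605^256 ≡ 121^2 = 14641 ≡ 650
345 = 256 + 64 + 16 + 8 + 1, so 605^345 ≡ 650·812·551·98·605 ≡ 88 (mod 823)
345^2 = 119025 ≡ 513
345^4 ≡ 513^2 = 263169 ≡ 632
345^8 ≡ 632^2 = 399424 ≡ 269
345^16 ≡ 269^2 = 72361 ≡ 760
345^32 ≡ 760^2 = 577600 ≡ 677
345^64 ≡ 677^2 = 458329 ≡ 741
121 = 64 + 32 + 16 + 8 + 1, so 345^121 ≡ 741·677·760·269·345 ≡ 614 (mod 823)
88·614 = 54032 ≡ 537 (mod 823)
537 ≡ 537 (mod 823), so the signature is genuine.

passes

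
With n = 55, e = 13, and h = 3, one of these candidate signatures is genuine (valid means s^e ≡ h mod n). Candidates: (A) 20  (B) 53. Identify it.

B

Candidate A: Squares mod 55: 20^1≡20, 20^2≡15, 20^4≡5, 20^8≡25; 13 = 8 + 4 + 1, so 20^13 ≡ 25·5·20 ≡ 25 (mod 55)
Candidate B: Squares mod 55: 53^1≡53, 53^2≡4, 53^4≡16, 53^8≡36; 13 = 8 + 4 + 1, so 53^13 ≡ 36·16·53 ≡ 3 (mod 55)
  → matches h = 3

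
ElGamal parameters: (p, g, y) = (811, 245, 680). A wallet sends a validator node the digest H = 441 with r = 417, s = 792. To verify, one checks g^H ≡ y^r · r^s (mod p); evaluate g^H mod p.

41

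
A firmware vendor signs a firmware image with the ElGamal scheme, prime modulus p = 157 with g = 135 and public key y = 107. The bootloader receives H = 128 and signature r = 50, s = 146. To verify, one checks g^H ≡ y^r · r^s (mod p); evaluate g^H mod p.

Squares mod 157: 135^1≡135, 135^2≡13, 135^4≡12, 135^8≡144, 135^16≡12, 135^32≡144, 135^64≡12, 135^128≡144
135^128 ≡ 144 (mod 157)

144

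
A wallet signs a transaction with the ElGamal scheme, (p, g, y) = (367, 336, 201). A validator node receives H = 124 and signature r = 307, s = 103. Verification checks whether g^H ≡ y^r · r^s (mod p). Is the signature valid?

valid

Left side g^H mod p:
336^2 = 112896 ≡ 227
336^4 ≡ 227^2 = 51529 ≡ 149
336^8 ≡ 149^2 = 22201 ≡ 181
336^16 ≡ 181^2 = 32761 ≡ 98
336^32 ≡ 98^2 = 9604 ≡ 62
336^64 ≡ 62^2 = 3844 ≡ 174
124 = 64 + 32 + 16 + 8 + 4, so 336^124 ≡ 174·62·98·181·149 ≡ 16 (mod 367)
Right side y^r · r^s mod p:
201^2 = 40401 ≡ 31
201^4 ≡ 31^2 = 961 ≡ 227
201^8 ≡ 227^2 = 51529 ≡ 149
201^16 ≡ 149^2 = 22201 ≡ 181
201^32 ≡ 181^2 = 32761 ≡ 98
201^64 ≡ 98^2 = 9604 ≡ 62
201^128 ≡ 62^2 = 3844 ≡ 174
201^256 ≡ 174^2 = 30276 ≡ 182
307 = 256 + 32 + 16 + 2 + 1, so 201^307 ≡ 182·98·181·31·201 ≡ 363 (mod 367)
307^2 = 94249 ≡ 297
307^4 ≡ 297^2 = 88209 ≡ 129
307^8 ≡ 129^2 = 16641 ≡ 126
307^16 ≡ 126^2 = 15876 ≡ 95
307^32 ≡ 95^2 = 9025 ≡ 217
307^64 ≡ 217^2 = 47089 ≡ 113
103 = 64 + 32 + 4 + 2 + 1, so 307^103 ≡ 113·217·129·297·307 ≡ 363 (mod 367)
363·363 = 131769 ≡ 16 (mod 367)
16 ≡ 16 (mod 367), so the signature is genuine.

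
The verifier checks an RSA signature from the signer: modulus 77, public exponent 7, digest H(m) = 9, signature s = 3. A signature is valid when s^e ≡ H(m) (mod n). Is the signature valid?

invalid

Squares mod 77: s^1≡3, s^2≡9, s^4≡4
7 = 4 + 2 + 1, so s^7 ≡ 4·9·3 ≡ 31 (mod 77)
s^7 mod 77 = 31, but H(m) = 9.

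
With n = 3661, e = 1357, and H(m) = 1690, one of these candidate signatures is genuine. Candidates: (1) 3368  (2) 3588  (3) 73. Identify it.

Candidate 1: Squares mod 3661: 3368^1≡3368, 3368^2≡1646, 3368^4≡176, 3368^8≡1688, 3368^16≡1086, 3368^32≡554, 3368^64≡3053, 3368^128≡3564, 3368^256≡2087, 3368^512≡2640, 3368^1024≡2717; 1357 = 1024 + 256 + 64 + 8 + 4 + 1, so 3368^1357 ≡ 2717·2087·3053·1688·176·3368 ≡ 2241 (mod 3661)
Candidate 2: Squares mod 3661: 3588^1≡3588, 3588^2≡1668, 3588^4≡3525, 3588^8≡191, 3588^16≡3532, 3588^32≡1997, 3588^64≡1180, 3588^128≡1220, 3588^256≡2034, 3588^512≡226, 3588^1024≡3483; 1357 = 1024 + 256 + 64 + 8 + 4 + 1, so 3588^1357 ≡ 3483·2034·1180·191·3525·3588 ≡ 1971 (mod 3661)
Candidate 3: Squares mod 3661: 73^1≡73, 73^2≡1668, 73^4≡3525, 73^8≡191, 73^16≡3532, 73^32≡1997, 73^64≡1180, 73^128≡1220, 73^256≡2034, 73^512≡226, 73^1024≡3483; 1357 = 1024 + 256 + 64 + 8 + 4 + 1, so 73^1357 ≡ 3483·2034·1180·191·3525·73 ≡ 1690 (mod 3661)
  → matches H(m) = 1690

3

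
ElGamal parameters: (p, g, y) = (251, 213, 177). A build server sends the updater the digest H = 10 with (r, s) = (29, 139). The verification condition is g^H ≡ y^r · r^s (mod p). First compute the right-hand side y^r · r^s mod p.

100

177^2 = 31329 ≡ 205
177^4 ≡ 205^2 = 42025 ≡ 108
177^8 ≡ 108^2 = 11664 ≡ 118
177^16 ≡ 118^2 = 13924 ≡ 119
29 = 16 + 8 + 4 + 1, so 177^29 ≡ 119·118·108·177 ≡ 193 (mod 251)
29^2 = 841 ≡ 88
29^4 ≡ 88^2 = 7744 ≡ 214
29^8 ≡ 214^2 = 45796 ≡ 114
29^16 ≡ 114^2 = 12996 ≡ 195
29^32 ≡ 195^2 = 38025 ≡ 124
29^64 ≡ 124^2 = 15376 ≡ 65
29^128 ≡ 65^2 = 4225 ≡ 209
139 = 128 + 8 + 2 + 1, so 29^139 ≡ 209·114·88·29 ≡ 206 (mod 251)
y^r · r^s ≡ 193·206 = 39758 ≡ 100 (mod 251)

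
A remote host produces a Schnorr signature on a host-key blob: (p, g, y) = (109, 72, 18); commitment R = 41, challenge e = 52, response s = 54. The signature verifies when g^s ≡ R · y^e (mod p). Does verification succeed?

g^s mod p:
72^2 = 5184 ≡ 61
72^4 ≡ 61^2 = 3721 ≡ 15
72^8 ≡ 15^2 = 225 ≡ 7
72^16 ≡ 7^2 = 49
72^32 ≡ 49^2 = 2401 ≡ 3
54 = 32 + 16 + 4 + 2, so 72^54 ≡ 3·49·15·61 ≡ 108 (mod 109)
R · y^e mod p:
18^2 = 324 ≡ 106
18^4 ≡ 106^2 = 11236 ≡ 9
18^8 ≡ 9^2 = 81
18^16 ≡ 81^2 = 6561 ≡ 21
18^32 ≡ 21^2 = 441 ≡ 5
52 = 32 + 16 + 4, so 18^52 ≡ 5·21·9 ≡ 73 (mod 109)
41·73 = 2993 ≡ 50 (mod 109)
108 ≠ 50; the check fails.

fails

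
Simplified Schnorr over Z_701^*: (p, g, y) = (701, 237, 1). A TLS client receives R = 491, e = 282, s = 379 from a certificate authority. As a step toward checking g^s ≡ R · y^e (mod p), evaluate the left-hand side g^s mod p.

237^2 = 56169 ≡ 89
237^4 ≡ 89^2 = 7921 ≡ 210
237^8 ≡ 210^2 = 44100 ≡ 638
237^16 ≡ 638^2 = 407044 ≡ 464
237^32 ≡ 464^2 = 215296 ≡ 89
237^64 ≡ 89^2 = 7921 ≡ 210
237^128 ≡ 210^2 = 44100 ≡ 638
237^256 ≡ 638^2 = 407044 ≡ 464
379 = 256 + 64 + 32 + 16 + 8 + 2 + 1, so 237^379 ≡ 464·210·89·464·638·89·237 ≡ 491 (mod 701)

491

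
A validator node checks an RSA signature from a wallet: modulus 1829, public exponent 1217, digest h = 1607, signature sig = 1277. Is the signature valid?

sig^2 ≡ 1277^2 = 1630729 ≡ 1090
sig^4 ≡ 1090^2 = 1188100 ≡ 1079
sig^8 ≡ 1079^2 = 1164241 ≡ 997
sig^16 ≡ 997^2 = 994009 ≡ 862
sig^32 ≡ 862^2 = 743044 ≡ 470
sig^64 ≡ 470^2 = 220900 ≡ 1420
sig^128 ≡ 1420^2 = 2016400 ≡ 842
sig^256 ≡ 842^2 = 708964 ≡ 1141
sig^512 ≡ 1141^2 = 1301881 ≡ 1462
sig^1024 ≡ 1462^2 = 2137444 ≡ 1172
1217 = 1024 + 128 + 64 + 1, so sig^1217 ≡ 1172·842·1420·1277 ≡ 1607 (mod 1829)
1607 = h, so the signature checks out.

valid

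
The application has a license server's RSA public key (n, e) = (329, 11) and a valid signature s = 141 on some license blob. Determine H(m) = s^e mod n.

141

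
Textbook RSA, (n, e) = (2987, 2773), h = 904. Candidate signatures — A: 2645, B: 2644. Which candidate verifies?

B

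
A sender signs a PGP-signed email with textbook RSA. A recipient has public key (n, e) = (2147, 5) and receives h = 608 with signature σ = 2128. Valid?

σ^2 ≡ 2128^2 = 4528384 ≡ 361
σ^4 ≡ 361^2 = 130321 ≡ 1501
5 = 4 + 1, so σ^5 ≡ 1501·2128 ≡ 1539 (mod 2147)
σ^5 mod 2147 = 1539, but h = 608.

no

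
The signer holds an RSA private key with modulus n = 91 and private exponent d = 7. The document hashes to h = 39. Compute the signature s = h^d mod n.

Squares mod 91: h^1≡39, h^2≡65, h^4≡39
7 = 4 + 2 + 1, so h^7 ≡ 39·65·39 ≡ 39 (mod 91)

39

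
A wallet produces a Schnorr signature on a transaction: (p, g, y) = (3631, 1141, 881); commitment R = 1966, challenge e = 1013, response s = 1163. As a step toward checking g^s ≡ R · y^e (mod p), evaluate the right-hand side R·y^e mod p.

230

881^1013 mod 3631 = 665
R · y^e ≡ 1966·665 = 1307390 ≡ 230 (mod 3631)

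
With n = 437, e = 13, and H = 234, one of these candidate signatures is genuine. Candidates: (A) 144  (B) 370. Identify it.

Candidate A: Squares mod 437: 144^1≡144, 144^2≡197, 144^4≡353, 144^8≡64; 13 = 8 + 4 + 1, so 144^13 ≡ 64·353·144 ≡ 220 (mod 437)
Candidate B: Squares mod 437: 370^1≡370, 370^2≡119, 370^4≡177, 370^8≡302; 13 = 8 + 4 + 1, so 370^13 ≡ 302·177·370 ≡ 234 (mod 437)
  → matches H = 234

B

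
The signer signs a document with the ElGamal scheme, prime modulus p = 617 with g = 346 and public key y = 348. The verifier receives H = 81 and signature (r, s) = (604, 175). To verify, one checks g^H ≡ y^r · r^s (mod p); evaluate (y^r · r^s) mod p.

Squares mod 617: 348^1≡348, 348^2≡172, 348^4≡585, 348^8≡407, 348^16≡293, 348^32≡86, 348^64≡609, 348^128≡64, 348^256≡394, 348^512≡369
604 = 512 + 64 + 16 + 8 + 4, so 348^604 ≡ 369·609·293·407·585 ≡ 221 (mod 617)
Squares mod 617: 604^1≡604, 604^2≡169, 604^4≡179, 604^8≡574, 604^16≡615, 604^32≡4, 604^64≡16, 604^128≡256
175 = 128 + 32 + 8 + 4 + 2 + 1, so 604^175 ≡ 256·4·574·179·169·604 ≡ 205 (mod 617)
y^r · r^s ≡ 221·205 = 45305 ≡ 264 (mod 617)

264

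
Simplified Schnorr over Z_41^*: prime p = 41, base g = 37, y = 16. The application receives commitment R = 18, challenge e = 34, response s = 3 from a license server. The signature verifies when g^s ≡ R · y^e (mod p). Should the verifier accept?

reject

g^s mod p:
37^3 mod 41 = 18
R · y^e mod p:
16^34 mod 41 = 18
18·18 = 324 ≡ 37 (mod 41)
18 ≠ 37; the check fails.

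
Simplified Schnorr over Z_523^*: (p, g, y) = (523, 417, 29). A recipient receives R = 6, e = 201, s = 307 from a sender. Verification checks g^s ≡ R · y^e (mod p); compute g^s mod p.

Squares mod 523: 417^1≡417, 417^2≡253, 417^4≡203, 417^8≡415, 417^16≡158, 417^32≡383, 417^64≡249, 417^128≡287, 417^256≡258
307 = 256 + 32 + 16 + 2 + 1, so 417^307 ≡ 258·383·158·253·417 ≡ 295 (mod 523)

295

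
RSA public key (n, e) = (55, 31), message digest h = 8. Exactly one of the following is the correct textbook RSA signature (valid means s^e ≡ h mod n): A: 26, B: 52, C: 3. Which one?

B

Candidate A: Squares mod 55: 26^1≡26, 26^2≡16, 26^4≡36, 26^8≡31, 26^16≡26; 31 = 16 + 8 + 4 + 2 + 1, so 26^31 ≡ 26·31·36·16·26 ≡ 26 (mod 55)
Candidate B: Squares mod 55: 52^1≡52, 52^2≡9, 52^4≡26, 52^8≡16, 52^16≡36; 31 = 16 + 8 + 4 + 2 + 1, so 52^31 ≡ 36·16·26·9·52 ≡ 8 (mod 55)
  → matches h = 8
Candidate C: Squares mod 55: 3^1≡3, 3^2≡9, 3^4≡26, 3^8≡16, 3^16≡36; 31 = 16 + 8 + 4 + 2 + 1, so 3^31 ≡ 36·16·26·9·3 ≡ 47 (mod 55)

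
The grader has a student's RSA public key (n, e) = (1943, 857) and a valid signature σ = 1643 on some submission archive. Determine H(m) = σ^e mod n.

Squares mod 1943: σ^1≡1643, σ^2≡622, σ^4≡227, σ^8≡1011, σ^16≡103, σ^32≡894, σ^64≡663, σ^128≡451, σ^256≡1329, σ^512≡54
857 = 512 + 256 + 64 + 16 + 8 + 1, so σ^857 ≡ 54·1329·663·103·1011·1643 ≡ 1899 (mod 1943)

1899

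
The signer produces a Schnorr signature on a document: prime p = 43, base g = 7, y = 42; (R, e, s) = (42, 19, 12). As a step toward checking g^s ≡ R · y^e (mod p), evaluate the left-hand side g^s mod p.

7^2 = 49 ≡ 6
7^4 ≡ 6^2 = 36
7^8 ≡ 36^2 = 1296 ≡ 6
12 = 8 + 4, so 7^12 ≡ 6·36 ≡ 1 (mod 43)

1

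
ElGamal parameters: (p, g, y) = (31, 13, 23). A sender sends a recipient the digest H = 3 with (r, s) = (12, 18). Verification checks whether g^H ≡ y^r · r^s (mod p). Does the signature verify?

Left side g^H mod p:
13^2 = 169 ≡ 14
3 = 2 + 1, so 13^3 ≡ 14·13 ≡ 27 (mod 31)
Right side y^r · r^s mod p:
23^2 = 529 ≡ 2
23^4 ≡ 2^2 = 4
23^8 ≡ 4^2 = 16
12 = 8 + 4, so 23^12 ≡ 16·4 ≡ 2 (mod 31)
12^2 = 144 ≡ 20
12^4 ≡ 20^2 = 400 ≡ 28
12^8 ≡ 28^2 = 784 ≡ 9
12^16 ≡ 9^2 = 81 ≡ 19
18 = 16 + 2, so 12^18 ≡ 19·20 ≡ 8 (mod 31)
2·8 = 16 ≡ 16 (mod 31)
27 ≠ 16, so verification fails.

does not verify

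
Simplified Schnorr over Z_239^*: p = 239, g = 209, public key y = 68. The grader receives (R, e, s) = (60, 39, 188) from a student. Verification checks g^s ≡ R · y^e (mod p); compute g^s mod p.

55

209^188 mod 239 = 55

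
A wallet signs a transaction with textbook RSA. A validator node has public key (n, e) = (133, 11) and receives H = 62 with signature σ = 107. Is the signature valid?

Squares mod 133: σ^1≡107, σ^2≡11, σ^4≡121, σ^8≡11
11 = 8 + 2 + 1, so σ^11 ≡ 11·11·107 ≡ 46 (mod 133)
46 ≠ 62, so verification fails.

invalid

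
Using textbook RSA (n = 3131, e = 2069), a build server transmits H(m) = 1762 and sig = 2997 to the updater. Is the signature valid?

sig^2 ≡ 2997^2 = 8982009 ≡ 2301
sig^4 ≡ 2301^2 = 5294601 ≡ 80
sig^8 ≡ 80^2 = 6400 ≡ 138
sig^16 ≡ 138^2 = 19044 ≡ 258
sig^32 ≡ 258^2 = 66564 ≡ 813
sig^64 ≡ 813^2 = 660969 ≡ 328
sig^128 ≡ 328^2 = 107584 ≡ 1130
sig^256 ≡ 1130^2 = 1276900 ≡ 2583
sig^512 ≡ 2583^2 = 6671889 ≡ 2859
sig^1024 ≡ 2859^2 = 8173881 ≡ 1971
sig^2048 ≡ 1971^2 = 3884841 ≡ 2401
2069 = 2048 + 16 + 4 + 1, so sig^2069 ≡ 2401·258·80·2997 ≡ 1367 (mod 3131)
sig^2069 mod 3131 = 1367, but H(m) = 1762.

invalid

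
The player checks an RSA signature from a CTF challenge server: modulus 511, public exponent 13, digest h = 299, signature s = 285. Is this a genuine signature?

Squares mod 511: s^1≡285, s^2≡487, s^4≡65, s^8≡137
13 = 8 + 4 + 1, so s^13 ≡ 137·65·285 ≡ 299 (mod 511)
s^13 mod 511 = 299 matches h.

genuine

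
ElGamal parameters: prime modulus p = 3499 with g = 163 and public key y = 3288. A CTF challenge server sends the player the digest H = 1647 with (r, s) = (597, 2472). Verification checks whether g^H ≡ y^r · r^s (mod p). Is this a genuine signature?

genuine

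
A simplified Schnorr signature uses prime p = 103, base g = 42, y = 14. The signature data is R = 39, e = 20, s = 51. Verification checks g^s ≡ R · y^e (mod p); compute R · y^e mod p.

Squares mod 103: 14^1≡14, 14^2≡93, 14^4≡100, 14^8≡9, 14^16≡81
20 = 16 + 4, so 14^20 ≡ 81·100 ≡ 66 (mod 103)
R · y^e ≡ 39·66 = 2574 ≡ 102 (mod 103)

102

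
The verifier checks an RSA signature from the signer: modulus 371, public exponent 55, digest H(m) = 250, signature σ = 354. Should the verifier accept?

reject

σ^55 mod 371 = 228
The recovered value 228 does not match the digest 250.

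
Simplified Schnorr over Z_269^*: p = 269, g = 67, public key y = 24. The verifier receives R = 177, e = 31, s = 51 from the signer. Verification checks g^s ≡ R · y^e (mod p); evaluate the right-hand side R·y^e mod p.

47

Squares mod 269: 24^1≡24, 24^2≡38, 24^4≡99, 24^8≡117, 24^16≡239
31 = 16 + 8 + 4 + 2 + 1, so 24^31 ≡ 239·117·99·38·24 ≡ 172 (mod 269)
R · y^e ≡ 177·172 = 30444 ≡ 47 (mod 269)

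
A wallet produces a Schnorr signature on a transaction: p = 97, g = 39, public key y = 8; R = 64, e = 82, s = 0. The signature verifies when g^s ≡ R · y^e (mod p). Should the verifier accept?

reject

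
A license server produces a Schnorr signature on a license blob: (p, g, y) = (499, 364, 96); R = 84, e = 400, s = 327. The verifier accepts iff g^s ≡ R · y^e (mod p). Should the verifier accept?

g^s mod p:
364^327 mod 499 = 371
R · y^e mod p:
96^400 mod 499 = 251
84·251 = 21084 ≡ 126 (mod 499)
371 ≠ 126; the check fails.

reject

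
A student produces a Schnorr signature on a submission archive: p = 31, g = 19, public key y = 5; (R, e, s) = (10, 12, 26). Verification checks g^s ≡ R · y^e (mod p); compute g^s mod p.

10

19^2 = 361 ≡ 20
19^4 ≡ 20^2 = 400 ≡ 28
19^8 ≡ 28^2 = 784 ≡ 9
19^16 ≡ 9^2 = 81 ≡ 19
26 = 16 + 8 + 2, so 19^26 ≡ 19·9·20 ≡ 10 (mod 31)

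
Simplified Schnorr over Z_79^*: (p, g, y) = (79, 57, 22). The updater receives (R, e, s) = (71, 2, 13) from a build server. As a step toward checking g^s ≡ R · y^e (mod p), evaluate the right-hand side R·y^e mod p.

22^2 = 484 ≡ 10
R · y^e ≡ 71·10 = 710 ≡ 78 (mod 79)

78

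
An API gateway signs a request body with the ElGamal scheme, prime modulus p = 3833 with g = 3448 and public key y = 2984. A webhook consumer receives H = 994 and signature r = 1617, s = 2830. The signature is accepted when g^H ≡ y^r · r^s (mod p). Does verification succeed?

Left side g^H mod p:
3448^2 = 11888704 ≡ 2571
3448^4 ≡ 2571^2 = 6610041 ≡ 1949
3448^8 ≡ 1949^2 = 3798601 ≡ 98
3448^16 ≡ 98^2 = 9604 ≡ 1938
3448^32 ≡ 1938^2 = 3755844 ≡ 3337
3448^64 ≡ 3337^2 = 11135569 ≡ 704
3448^128 ≡ 704^2 = 495616 ≡ 1159
3448^256 ≡ 1159^2 = 1343281 ≡ 1731
3448^512 ≡ 1731^2 = 2996361 ≡ 2788
994 = 512 + 256 + 128 + 64 + 32 + 2, so 3448^994 ≡ 2788·1731·1159·704·3337·2571 ≡ 826 (mod 3833)
Right side y^r · r^s mod p:
2984^2 = 8904256 ≡ 197
2984^4 ≡ 197^2 = 38809 ≡ 479
2984^8 ≡ 479^2 = 229441 ≡ 3294
2984^16 ≡ 3294^2 = 10850436 ≡ 3046
2984^32 ≡ 3046^2 = 9278116 ≡ 2256
2984^64 ≡ 2256^2 = 5089536 ≡ 3145
2984^128 ≡ 3145^2 = 9891025 ≡ 1885
2984^256 ≡ 1885^2 = 3553225 ≡ 34
2984^512 ≡ 34^2 = 1156
2984^1024 ≡ 1156^2 = 1336336 ≡ 2452
1617 = 1024 + 512 + 64 + 16 + 1, so 2984^1617 ≡ 2452·1156·3145·3046·2984 ≡ 471 (mod 3833)
1617^2 = 2614689 ≡ 583
1617^4 ≡ 583^2 = 339889 ≡ 2585
1617^8 ≡ 2585^2 = 6682225 ≡ 1306
1617^16 ≡ 1306^2 = 1705636 ≡ 3784
1617^32 ≡ 3784^2 = 14318656 ≡ 2401
1617^64 ≡ 2401^2 = 5764801 ≡ 3802
1617^128 ≡ 3802^2 = 14455204 ≡ 961
1617^256 ≡ 961^2 = 923521 ≡ 3601
1617^512 ≡ 3601^2 = 12967201 ≡ 162
1617^1024 ≡ 162^2 = 26244 ≡ 3246
1617^2048 ≡ 3246^2 = 10536516 ≡ 3432
2830 = 2048 + 512 + 256 + 8 + 4 + 2, so 1617^2830 ≡ 3432·162·3601·1306·2585·583 ≡ 547 (mod 3833)
471·547 = 257637 ≡ 826 (mod 3833)
826 ≡ 826 (mod 3833), so the signature is genuine.

passes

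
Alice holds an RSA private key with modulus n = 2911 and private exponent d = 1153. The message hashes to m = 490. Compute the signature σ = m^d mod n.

2017

Squares mod 2911: m^1≡490, m^2≡1398, m^4≡1123, m^8≡666, m^16≡1084, m^32≡1923, m^64≡959, m^128≡2716, m^256≡182, m^512≡1103, m^1024≡2722
1153 = 1024 + 128 + 1, so m^1153 ≡ 2722·2716·490 ≡ 2017 (mod 2911)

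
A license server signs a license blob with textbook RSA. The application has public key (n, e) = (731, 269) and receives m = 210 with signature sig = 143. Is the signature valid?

valid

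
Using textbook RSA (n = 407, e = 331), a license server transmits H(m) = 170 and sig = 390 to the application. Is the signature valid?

valid

Squares mod 407: sig^1≡390, sig^2≡289, sig^4≡86, sig^8≡70, sig^16≡16, sig^32≡256, sig^64≡9, sig^128≡81, sig^256≡49
331 = 256 + 64 + 8 + 2 + 1, so sig^331 ≡ 49·9·70·289·390 ≡ 170 (mod 407)
sig^331 mod 407 = 170 matches H(m).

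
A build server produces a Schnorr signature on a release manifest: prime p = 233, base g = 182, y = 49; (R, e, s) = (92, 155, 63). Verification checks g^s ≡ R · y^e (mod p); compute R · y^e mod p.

49^155 mod 233 = 91
R · y^e ≡ 92·91 = 8372 ≡ 217 (mod 233)

217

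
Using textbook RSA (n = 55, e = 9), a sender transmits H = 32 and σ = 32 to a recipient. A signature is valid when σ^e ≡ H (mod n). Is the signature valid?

valid

Squares mod 55: σ^1≡32, σ^2≡34, σ^4≡1, σ^8≡1
9 = 8 + 1, so σ^9 ≡ 1·32 ≡ 32 (mod 55)
32 = H, so the signature checks out.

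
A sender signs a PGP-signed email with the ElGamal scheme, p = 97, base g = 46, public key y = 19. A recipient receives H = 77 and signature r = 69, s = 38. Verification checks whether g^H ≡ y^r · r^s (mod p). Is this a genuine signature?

forged

Left side g^H mod p:
46^2 = 2116 ≡ 79
46^4 ≡ 79^2 = 6241 ≡ 33
46^8 ≡ 33^2 = 1089 ≡ 22
46^16 ≡ 22^2 = 484 ≡ 96
46^32 ≡ 96^2 = 9216 ≡ 1
46^64 ≡ 1^2 = 1
77 = 64 + 8 + 4 + 1, so 46^77 ≡ 1·22·33·46 ≡ 28 (mod 97)
Right side y^r · r^s mod p:
19^2 = 361 ≡ 70
19^4 ≡ 70^2 = 4900 ≡ 50
19^8 ≡ 50^2 = 2500 ≡ 75
19^16 ≡ 75^2 = 5625 ≡ 96
19^32 ≡ 96^2 = 9216 ≡ 1
19^64 ≡ 1^2 = 1
69 = 64 + 4 + 1, so 19^69 ≡ 1·50·19 ≡ 77 (mod 97)
69^2 = 4761 ≡ 8
69^4 ≡ 8^2 = 64
69^8 ≡ 64^2 = 4096 ≡ 22
69^16 ≡ 22^2 = 484 ≡ 96
69^32 ≡ 96^2 = 9216 ≡ 1
38 = 32 + 4 + 2, so 69^38 ≡ 1·64·8 ≡ 27 (mod 97)
77·27 = 2079 ≡ 42 (mod 97)
28 ≠ 42, so verification fails.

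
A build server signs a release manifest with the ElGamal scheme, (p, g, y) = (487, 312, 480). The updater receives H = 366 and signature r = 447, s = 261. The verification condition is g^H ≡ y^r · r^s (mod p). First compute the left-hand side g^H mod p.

39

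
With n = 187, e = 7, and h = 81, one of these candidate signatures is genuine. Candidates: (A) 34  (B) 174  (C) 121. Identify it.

Candidate A: 34^7 mod 187 = 34
Candidate B: 174^7 mod 187 = 81
  → matches h = 81
Candidate C: 121^7 mod 187 = 77

B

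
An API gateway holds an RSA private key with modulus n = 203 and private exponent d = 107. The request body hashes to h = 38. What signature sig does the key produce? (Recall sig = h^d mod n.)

Squares mod 203: h^1≡38, h^2≡23, h^4≡123, h^8≡107, h^16≡81, h^32≡65, h^64≡165
107 = 64 + 32 + 8 + 2 + 1, so h^107 ≡ 165·65·107·23·38 ≡ 180 (mod 203)

180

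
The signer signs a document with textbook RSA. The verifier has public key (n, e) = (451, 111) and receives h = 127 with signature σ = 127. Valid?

yes

Squares mod 451: σ^1≡127, σ^2≡344, σ^4≡174, σ^8≡59, σ^16≡324, σ^32≡344, σ^64≡174
111 = 64 + 32 + 8 + 4 + 2 + 1, so σ^111 ≡ 174·344·59·174·344·127 ≡ 127 (mod 451)
127 = h, so the signature checks out.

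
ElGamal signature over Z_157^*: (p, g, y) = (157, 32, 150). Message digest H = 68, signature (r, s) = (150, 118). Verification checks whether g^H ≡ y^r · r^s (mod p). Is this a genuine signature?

Left side g^H mod p:
32^68 mod 157 = 153
Right side y^r · r^s mod p:
150^150 mod 157 = 143
150^118 mod 157 = 118
143·118 = 16874 ≡ 75 (mod 157)
153 ≠ 75, so verification fails.

forged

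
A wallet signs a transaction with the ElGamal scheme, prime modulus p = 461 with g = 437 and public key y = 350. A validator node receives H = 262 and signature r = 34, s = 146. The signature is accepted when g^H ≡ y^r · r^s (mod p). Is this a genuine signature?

Left side g^H mod p:
Squares mod 461: 437^1≡437, 437^2≡115, 437^4≡317, 437^8≡452, 437^16≡81, 437^32≡107, 437^64≡385, 437^128≡244, 437^256≡67
262 = 256 + 4 + 2, so 437^262 ≡ 67·317·115 ≡ 107 (mod 461)
Right side y^r · r^s mod p:
Squares mod 461: 350^1≡350, 350^2≡335, 350^4≡202, 350^8≡236, 350^16≡376, 350^32≡310
34 = 32 + 2, so 350^34 ≡ 310·335 ≡ 125 (mod 461)
Squares mod 461: 34^1≡34, 34^2≡234, 34^4≡358, 34^8≡6, 34^16≡36, 34^32≡374, 34^64≡193, 34^128≡369
146 = 128 + 16 + 2, so 34^146 ≡ 369·36·234 ≡ 394 (mod 461)
125·394 = 49250 ≡ 384 (mod 461)
107 ≠ 384, so verification fails.

forged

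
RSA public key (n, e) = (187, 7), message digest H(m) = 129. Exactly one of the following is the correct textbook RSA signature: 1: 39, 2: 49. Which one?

Candidate 1: 39^2 = 1521 ≡ 25; 39^4 ≡ 25^2 = 625 ≡ 64; 7 = 4 + 2 + 1, so 39^7 ≡ 64·25·39 ≡ 129 (mod 187)
  → matches H(m) = 129
Candidate 2: 49^2 = 2401 ≡ 157; 49^4 ≡ 157^2 = 24649 ≡ 152; 7 = 4 + 2 + 1, so 49^7 ≡ 152·157·49 ≡ 25 (mod 187)

1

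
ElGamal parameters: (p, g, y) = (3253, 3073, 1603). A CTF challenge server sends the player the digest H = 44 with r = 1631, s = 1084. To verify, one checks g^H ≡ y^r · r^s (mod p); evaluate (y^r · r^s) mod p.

1603^2 = 2569609 ≡ 2992
1603^4 ≡ 2992^2 = 8952064 ≡ 3061
1603^8 ≡ 3061^2 = 9369721 ≡ 1081
1603^16 ≡ 1081^2 = 1168561 ≡ 734
1603^32 ≡ 734^2 = 538756 ≡ 2011
1603^64 ≡ 2011^2 = 4044121 ≡ 642
1603^128 ≡ 642^2 = 412164 ≡ 2286
1603^256 ≡ 2286^2 = 5225796 ≡ 1478
1603^512 ≡ 1478^2 = 2184484 ≡ 1721
1603^1024 ≡ 1721^2 = 2961841 ≡ 1611
1631 = 1024 + 512 + 64 + 16 + 8 + 4 + 2 + 1, so 1603^1631 ≡ 1611·1721·642·734·1081·3061·2992·1603 ≡ 1259 (mod 3253)
1631^2 = 2660161 ≡ 2460
1631^4 ≡ 2460^2 = 6051600 ≡ 1020
1631^8 ≡ 1020^2 = 1040400 ≡ 2693
1631^16 ≡ 2693^2 = 7252249 ≡ 1312
1631^32 ≡ 1312^2 = 1721344 ≡ 507
1631^64 ≡ 507^2 = 257049 ≡ 62
1631^128 ≡ 62^2 = 3844 ≡ 591
1631^256 ≡ 591^2 = 349281 ≡ 1210
1631^512 ≡ 1210^2 = 1464100 ≡ 250
1631^1024 ≡ 250^2 = 62500 ≡ 693
1084 = 1024 + 32 + 16 + 8 + 4, so 1631^1084 ≡ 693·507·1312·2693·1020 ≡ 1439 (mod 3253)
y^r · r^s ≡ 1259·1439 = 1811701 ≡ 3033 (mod 3253)

3033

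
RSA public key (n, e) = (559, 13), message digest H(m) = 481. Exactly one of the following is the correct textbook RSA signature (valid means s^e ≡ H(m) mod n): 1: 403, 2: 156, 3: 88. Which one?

Candidate 1: Squares mod 559: 403^1≡403, 403^2≡299, 403^4≡520, 403^8≡403; 13 = 8 + 4 + 1, so 403^13 ≡ 403·520·403 ≡ 78 (mod 559)
Candidate 2: Squares mod 559: 156^1≡156, 156^2≡299, 156^4≡520, 156^8≡403; 13 = 8 + 4 + 1, so 156^13 ≡ 403·520·156 ≡ 481 (mod 559)
  → matches H(m) = 481
Candidate 3: Squares mod 559: 88^1≡88, 88^2≡477, 88^4≡16, 88^8≡256; 13 = 8 + 4 + 1, so 88^13 ≡ 256·16·88 ≡ 452 (mod 559)

2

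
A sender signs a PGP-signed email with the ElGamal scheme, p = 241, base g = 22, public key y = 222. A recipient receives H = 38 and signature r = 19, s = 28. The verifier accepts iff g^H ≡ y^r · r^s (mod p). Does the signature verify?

does not verify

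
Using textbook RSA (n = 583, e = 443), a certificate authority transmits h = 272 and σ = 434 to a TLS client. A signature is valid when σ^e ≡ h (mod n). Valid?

no

σ^2 ≡ 434^2 = 188356 ≡ 47
σ^4 ≡ 47^2 = 2209 ≡ 460
σ^8 ≡ 460^2 = 211600 ≡ 554
σ^16 ≡ 554^2 = 306916 ≡ 258
σ^32 ≡ 258^2 = 66564 ≡ 102
σ^64 ≡ 102^2 = 10404 ≡ 493
σ^128 ≡ 493^2 = 243049 ≡ 521
σ^256 ≡ 521^2 = 271441 ≡ 346
443 = 256 + 128 + 32 + 16 + 8 + 2 + 1, so σ^443 ≡ 346·521·102·258·554·47·434 ≡ 169 (mod 583)
σ^443 mod 583 = 169, but h = 272.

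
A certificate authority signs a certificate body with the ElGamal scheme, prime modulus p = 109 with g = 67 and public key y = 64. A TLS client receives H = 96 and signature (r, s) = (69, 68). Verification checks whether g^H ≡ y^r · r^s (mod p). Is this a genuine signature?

forged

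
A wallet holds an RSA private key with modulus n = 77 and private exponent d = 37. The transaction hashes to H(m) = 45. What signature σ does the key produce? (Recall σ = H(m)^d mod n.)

(H(m))^2 ≡ 45^2 = 2025 ≡ 23
(H(m))^4 ≡ 23^2 = 529 ≡ 67
(H(m))^8 ≡ 67^2 = 4489 ≡ 23
(H(m))^16 ≡ 23^2 = 529 ≡ 67
(H(m))^32 ≡ 67^2 = 4489 ≡ 23
37 = 32 + 4 + 1, so (H(m))^37 ≡ 23·67·45 ≡ 45 (mod 77)

45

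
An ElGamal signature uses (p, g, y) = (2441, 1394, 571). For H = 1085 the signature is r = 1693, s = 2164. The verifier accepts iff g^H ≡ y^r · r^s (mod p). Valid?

yes

Left side g^H mod p:
Squares mod 2441: 1394^1≡1394, 1394^2≡200, 1394^4≡944, 1394^8≡171, 1394^16≡2390, 1394^32≡160, 1394^64≡1190, 1394^128≡320, 1394^256≡2319, 1394^512≡238, 1394^1024≡501
1085 = 1024 + 32 + 16 + 8 + 4 + 1, so 1394^1085 ≡ 501·160·2390·171·944·1394 ≡ 855 (mod 2441)
Right side y^r · r^s mod p:
Squares mod 2441: 571^1≡571, 571^2≡1388, 571^4≡595, 571^8≡80, 571^16≡1518, 571^32≡20, 571^64≡400, 571^128≡1335, 571^256≡295, 571^512≡1590, 571^1024≡1665
1693 = 1024 + 512 + 128 + 16 + 8 + 4 + 1, so 571^1693 ≡ 1665·1590·1335·1518·80·595·571 ≡ 125 (mod 2441)
Squares mod 2441: 1693^1≡1693, 1693^2≡515, 1693^4≡1597, 1693^8≡2005, 1693^16≡2139, 1693^32≡887, 1693^64≡767, 1693^128≡8, 1693^256≡64, 1693^512≡1655, 1693^1024≡223, 1693^2048≡909
2164 = 2048 + 64 + 32 + 16 + 4, so 1693^2164 ≡ 909·767·887·2139·1597 ≡ 1862 (mod 2441)
125·1862 = 232750 ≡ 855 (mod 2441)
855 ≡ 855 (mod 2441), so the signature is genuine.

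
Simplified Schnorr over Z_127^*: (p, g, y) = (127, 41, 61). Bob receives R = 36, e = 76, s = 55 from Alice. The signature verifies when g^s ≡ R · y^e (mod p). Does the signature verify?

g^s mod p:
Squares mod 127: 41^1≡41, 41^2≡30, 41^4≡11, 41^8≡121, 41^16≡36, 41^32≡26
55 = 32 + 16 + 4 + 2 + 1, so 41^55 ≡ 26·36·11·30·41 ≡ 21 (mod 127)
R · y^e mod p:
Squares mod 127: 61^1≡61, 61^2≡38, 61^4≡47, 61^8≡50, 61^16≡87, 61^32≡76, 61^64≡61
76 = 64 + 8 + 4, so 61^76 ≡ 61·50·47 ≡ 94 (mod 127)
36·94 = 3384 ≡ 82 (mod 127)
21 ≠ 82; the check fails.

does not verify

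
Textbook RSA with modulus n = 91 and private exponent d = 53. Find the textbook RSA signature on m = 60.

86

Squares mod 91: m^1≡60, m^2≡51, m^4≡53, m^8≡79, m^16≡53, m^32≡79
53 = 32 + 16 + 4 + 1, so m^53 ≡ 79·53·53·60 ≡ 86 (mod 91)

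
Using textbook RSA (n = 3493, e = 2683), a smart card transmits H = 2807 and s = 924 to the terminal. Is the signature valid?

s^2 ≡ 924^2 = 853776 ≡ 1484
s^4 ≡ 1484^2 = 2202256 ≡ 1666
s^8 ≡ 1666^2 = 2775556 ≡ 2114
s^16 ≡ 2114^2 = 4468996 ≡ 1449
s^32 ≡ 1449^2 = 2099601 ≡ 308
s^64 ≡ 308^2 = 94864 ≡ 553
s^128 ≡ 553^2 = 305809 ≡ 1918
s^256 ≡ 1918^2 = 3678724 ≡ 595
s^512 ≡ 595^2 = 354025 ≡ 1232
s^1024 ≡ 1232^2 = 1517824 ≡ 1862
s^2048 ≡ 1862^2 = 3467044 ≡ 1988
2683 = 2048 + 512 + 64 + 32 + 16 + 8 + 2 + 1, so s^2683 ≡ 1988·1232·553·308·1449·2114·1484·924 ≡ 2807 (mod 3493)
Since 2807 equals the digest 2807, verification succeeds.

valid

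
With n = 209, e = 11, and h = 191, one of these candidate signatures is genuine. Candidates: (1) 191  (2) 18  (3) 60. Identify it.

Candidate 1: Squares mod 209: 191^1≡191, 191^2≡115, 191^4≡58, 191^8≡20; 11 = 8 + 2 + 1, so 191^11 ≡ 20·115·191 ≡ 191 (mod 209)
  → matches h = 191
Candidate 2: Squares mod 209: 18^1≡18, 18^2≡115, 18^4≡58, 18^8≡20; 11 = 8 + 2 + 1, so 18^11 ≡ 20·115·18 ≡ 18 (mod 209)
Candidate 3: Squares mod 209: 60^1≡60, 60^2≡47, 60^4≡119, 60^8≡158; 11 = 8 + 2 + 1, so 60^11 ≡ 158·47·60 ≡ 181 (mod 209)

1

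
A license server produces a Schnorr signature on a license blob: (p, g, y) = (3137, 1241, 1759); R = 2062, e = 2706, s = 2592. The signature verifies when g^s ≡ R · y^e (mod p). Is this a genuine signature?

genuine

g^s mod p:
1241^2 = 1540081 ≡ 2951
1241^4 ≡ 2951^2 = 8708401 ≡ 89
1241^8 ≡ 89^2 = 7921 ≡ 1647
1241^16 ≡ 1647^2 = 2712609 ≡ 2241
1241^32 ≡ 2241^2 = 5022081 ≡ 2881
1241^64 ≡ 2881^2 = 8300161 ≡ 2796
1241^128 ≡ 2796^2 = 7817616 ≡ 212
1241^256 ≡ 212^2 = 44944 ≡ 1026
1241^512 ≡ 1026^2 = 1052676 ≡ 1781
1241^1024 ≡ 1781^2 = 3171961 ≡ 454
1241^2048 ≡ 454^2 = 206116 ≡ 2211
2592 = 2048 + 512 + 32, so 1241^2592 ≡ 2211·1781·2881 ≡ 454 (mod 3137)
R · y^e mod p:
1759^2 = 3094081 ≡ 999
1759^4 ≡ 999^2 = 998001 ≡ 435
1759^8 ≡ 435^2 = 189225 ≡ 1005
1759^16 ≡ 1005^2 = 1010025 ≡ 3048
1759^32 ≡ 3048^2 = 9290304 ≡ 1647
1759^64 ≡ 1647^2 = 2712609 ≡ 2241
1759^128 ≡ 2241^2 = 5022081 ≡ 2881
1759^256 ≡ 2881^2 = 8300161 ≡ 2796
1759^512 ≡ 2796^2 = 7817616 ≡ 212
1759^1024 ≡ 212^2 = 44944 ≡ 1026
1759^2048 ≡ 1026^2 = 1052676 ≡ 1781
2706 = 2048 + 512 + 128 + 16 + 2, so 1759^2706 ≡ 1781·212·2881·3048·999 ≡ 341 (mod 3137)
2062·341 = 703142 ≡ 454 (mod 3137)
454 ≡ 454 (mod 3137); signature holds.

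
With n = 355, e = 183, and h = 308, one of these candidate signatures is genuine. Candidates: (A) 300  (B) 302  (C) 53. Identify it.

B

Candidate A: Squares mod 355: 300^1≡300, 300^2≡185, 300^4≡145, 300^8≡80, 300^16≡10, 300^32≡100, 300^64≡60, 300^128≡50; 183 = 128 + 32 + 16 + 4 + 2 + 1, so 300^183 ≡ 50·100·10·145·185·300 ≡ 80 (mod 355)
Candidate B: Squares mod 355: 302^1≡302, 302^2≡324, 302^4≡251, 302^8≡166, 302^16≡221, 302^32≡206, 302^64≡191, 302^128≡271; 183 = 128 + 32 + 16 + 4 + 2 + 1, so 302^183 ≡ 271·206·221·251·324·302 ≡ 308 (mod 355)
  → matches h = 308
Candidate C: Squares mod 355: 53^1≡53, 53^2≡324, 53^4≡251, 53^8≡166, 53^16≡221, 53^32≡206, 53^64≡191, 53^128≡271; 183 = 128 + 32 + 16 + 4 + 2 + 1, so 53^183 ≡ 271·206·221·251·324·53 ≡ 47 (mod 355)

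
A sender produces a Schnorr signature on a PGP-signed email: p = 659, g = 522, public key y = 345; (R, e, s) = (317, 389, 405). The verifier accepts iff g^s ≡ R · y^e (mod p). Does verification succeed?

g^s mod p:
522^405 mod 659 = 236
R · y^e mod p:
345^389 mod 659 = 192
317·192 = 60864 ≡ 236 (mod 659)
236 ≡ 236 (mod 659); signature holds.

passes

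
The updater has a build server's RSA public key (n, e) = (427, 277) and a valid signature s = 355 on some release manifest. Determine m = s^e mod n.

355

s^277 mod 427 = 355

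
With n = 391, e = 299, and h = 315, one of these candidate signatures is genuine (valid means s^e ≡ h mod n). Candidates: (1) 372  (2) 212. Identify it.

1

Candidate 1: 372^2 = 138384 ≡ 361; 372^4 ≡ 361^2 = 130321 ≡ 118; 372^8 ≡ 118^2 = 13924 ≡ 239; 372^16 ≡ 239^2 = 57121 ≡ 35; 372^32 ≡ 35^2 = 1225 ≡ 52; 372^64 ≡ 52^2 = 2704 ≡ 358; 372^128 ≡ 358^2 = 128164 ≡ 307; 372^256 ≡ 307^2 = 94249 ≡ 18; 299 = 256 + 32 + 8 + 2 + 1, so 372^299 ≡ 18·52·239·361·372 ≡ 315 (mod 391)
  → matches h = 315
Candidate 2: 212^2 = 44944 ≡ 370; 212^4 ≡ 370^2 = 136900 ≡ 50; 212^8 ≡ 50^2 = 2500 ≡ 154; 212^16 ≡ 154^2 = 23716 ≡ 256; 212^32 ≡ 256^2 = 65536 ≡ 239; 212^64 ≡ 239^2 = 57121 ≡ 35; 212^128 ≡ 35^2 = 1225 ≡ 52; 212^256 ≡ 52^2 = 2704 ≡ 358; 299 = 256 + 32 + 8 + 2 + 1, so 212^299 ≡ 358·239·154·370·212 ≡ 274 (mod 391)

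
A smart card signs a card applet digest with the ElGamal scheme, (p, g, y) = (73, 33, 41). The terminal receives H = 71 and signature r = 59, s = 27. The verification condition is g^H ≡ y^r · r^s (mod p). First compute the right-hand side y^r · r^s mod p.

31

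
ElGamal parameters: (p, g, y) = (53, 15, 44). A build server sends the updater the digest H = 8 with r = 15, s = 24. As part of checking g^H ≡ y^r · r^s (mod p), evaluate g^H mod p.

47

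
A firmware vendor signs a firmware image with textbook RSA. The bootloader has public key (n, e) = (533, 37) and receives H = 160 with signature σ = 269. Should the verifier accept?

σ^2 ≡ 269^2 = 72361 ≡ 406
σ^4 ≡ 406^2 = 164836 ≡ 139
σ^8 ≡ 139^2 = 19321 ≡ 133
σ^16 ≡ 133^2 = 17689 ≡ 100
σ^32 ≡ 100^2 = 10000 ≡ 406
37 = 32 + 4 + 1, so σ^37 ≡ 406·139·269 ≡ 373 (mod 533)
373 ≠ 160, so verification fails.

reject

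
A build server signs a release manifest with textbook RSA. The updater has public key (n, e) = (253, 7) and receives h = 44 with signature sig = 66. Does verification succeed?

passes

Squares mod 253: sig^1≡66, sig^2≡55, sig^4≡242
7 = 4 + 2 + 1, so sig^7 ≡ 242·55·66 ≡ 44 (mod 253)
sig^7 mod 253 = 44 matches h.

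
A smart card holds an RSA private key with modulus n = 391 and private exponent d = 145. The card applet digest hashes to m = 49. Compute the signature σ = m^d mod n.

32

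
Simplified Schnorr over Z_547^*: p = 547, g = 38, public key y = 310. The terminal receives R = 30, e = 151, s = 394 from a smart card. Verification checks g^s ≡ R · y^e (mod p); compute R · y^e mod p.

310^2 = 96100 ≡ 375
310^4 ≡ 375^2 = 140625 ≡ 46
310^8 ≡ 46^2 = 2116 ≡ 475
310^16 ≡ 475^2 = 225625 ≡ 261
310^32 ≡ 261^2 = 68121 ≡ 293
310^64 ≡ 293^2 = 85849 ≡ 517
310^128 ≡ 517^2 = 267289 ≡ 353
151 = 128 + 16 + 4 + 2 + 1, so 310^151 ≡ 353·261·46·375·310 ≡ 72 (mod 547)
R · y^e ≡ 30·72 = 2160 ≡ 519 (mod 547)

519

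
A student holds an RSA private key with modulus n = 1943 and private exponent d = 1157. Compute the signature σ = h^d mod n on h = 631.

154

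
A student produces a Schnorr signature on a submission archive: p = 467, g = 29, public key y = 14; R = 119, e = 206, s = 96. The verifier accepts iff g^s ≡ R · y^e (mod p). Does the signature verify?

g^s mod p:
29^2 = 841 ≡ 374
29^4 ≡ 374^2 = 139876 ≡ 243
29^8 ≡ 243^2 = 59049 ≡ 207
29^16 ≡ 207^2 = 42849 ≡ 352
29^32 ≡ 352^2 = 123904 ≡ 149
29^64 ≡ 149^2 = 22201 ≡ 252
96 = 64 + 32, so 29^96 ≡ 252·149 ≡ 188 (mod 467)
R · y^e mod p:
14^2 = 196
14^4 ≡ 196^2 = 38416 ≡ 122
14^8 ≡ 122^2 = 14884 ≡ 407
14^16 ≡ 407^2 = 165649 ≡ 331
14^32 ≡ 331^2 = 109561 ≡ 283
14^64 ≡ 283^2 = 80089 ≡ 232
14^128 ≡ 232^2 = 53824 ≡ 119
206 = 128 + 64 + 8 + 4 + 2, so 14^206 ≡ 119·232·407·122·196 ≡ 324 (mod 467)
119·324 = 38556 ≡ 262 (mod 467)
188 ≠ 262; the check fails.

does not verify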